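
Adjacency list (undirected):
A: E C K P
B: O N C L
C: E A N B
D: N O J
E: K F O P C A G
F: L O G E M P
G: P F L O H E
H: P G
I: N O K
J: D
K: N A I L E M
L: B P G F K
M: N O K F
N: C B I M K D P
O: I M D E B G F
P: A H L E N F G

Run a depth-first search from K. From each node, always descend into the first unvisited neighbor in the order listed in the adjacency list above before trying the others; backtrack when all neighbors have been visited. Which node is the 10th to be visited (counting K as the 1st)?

M

Visit K
K → N
N → C
C → E
E → F
F → L
L → B
B → O
O → I
O → M
O → D
D → J
O → G
G → P
P → A
P → H

Visit order: K, N, C, E, F, L, B, O, I, M, D, J, G, P, A, H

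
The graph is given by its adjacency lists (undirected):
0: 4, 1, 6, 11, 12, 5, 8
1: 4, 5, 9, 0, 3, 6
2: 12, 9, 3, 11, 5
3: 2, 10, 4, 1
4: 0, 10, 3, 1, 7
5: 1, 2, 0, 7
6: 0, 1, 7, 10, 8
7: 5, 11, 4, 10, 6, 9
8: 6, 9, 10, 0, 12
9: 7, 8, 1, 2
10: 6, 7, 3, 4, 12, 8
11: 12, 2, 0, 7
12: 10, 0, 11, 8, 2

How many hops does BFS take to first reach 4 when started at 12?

Level 0: 12
Level 1: 0, 2, 8, 10, 11
Level 2: 1, 3, 4, 5, 6, 7, 9
4 first appears at level 2.

2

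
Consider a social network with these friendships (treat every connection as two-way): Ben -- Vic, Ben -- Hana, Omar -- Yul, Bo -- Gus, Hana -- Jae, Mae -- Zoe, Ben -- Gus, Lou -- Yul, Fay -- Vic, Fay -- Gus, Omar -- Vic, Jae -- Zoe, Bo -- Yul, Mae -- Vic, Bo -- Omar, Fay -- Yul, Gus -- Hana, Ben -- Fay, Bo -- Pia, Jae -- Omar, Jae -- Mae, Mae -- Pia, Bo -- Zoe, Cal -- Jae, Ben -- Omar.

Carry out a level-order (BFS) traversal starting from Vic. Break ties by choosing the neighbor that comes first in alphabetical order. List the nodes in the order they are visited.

Vic → Ben → Fay → Mae → Omar → Gus → Hana → Yul → Jae → Pia → Zoe → Bo → Lou → Cal

Visit Vic; enqueue Ben, Fay, Mae, Omar → queue [Ben, Fay, Mae, Omar]
Visit Ben; enqueue Gus, Hana → queue [Fay, Mae, Omar, Gus, Hana]
Visit Fay; enqueue Yul → queue [Mae, Omar, Gus, Hana, Yul]
Visit Mae; enqueue Jae, Pia, Zoe → queue [Omar, Gus, Hana, Yul, Jae, Pia, Zoe]
Visit Omar; enqueue Bo → queue [Gus, Hana, Yul, Jae, Pia, Zoe, Bo]
Visit Gus → queue [Hana, Yul, Jae, Pia, Zoe, Bo]
Visit Hana → queue [Yul, Jae, Pia, Zoe, Bo]
Visit Yul; enqueue Lou → queue [Jae, Pia, Zoe, Bo, Lou]
Visit Jae; enqueue Cal → queue [Pia, Zoe, Bo, Lou, Cal]
Visit Pia → queue [Zoe, Bo, Lou, Cal]
Visit Zoe → queue [Bo, Lou, Cal]
Visit Bo → queue [Lou, Cal]
Visit Lou → queue [Cal]
Visit Cal → queue []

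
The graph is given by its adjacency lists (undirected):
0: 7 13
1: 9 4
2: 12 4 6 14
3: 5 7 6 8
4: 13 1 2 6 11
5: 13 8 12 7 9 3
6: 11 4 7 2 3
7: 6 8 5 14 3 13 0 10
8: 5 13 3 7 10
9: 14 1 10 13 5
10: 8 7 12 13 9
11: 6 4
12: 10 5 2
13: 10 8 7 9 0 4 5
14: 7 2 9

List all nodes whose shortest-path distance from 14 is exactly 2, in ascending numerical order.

0, 1, 3, 4, 5, 6, 8, 10, 12, 13

Level 0: 14
Level 1: 2, 7, 9
Level 2: 0, 1, 3, 4, 5, 6, 8, 10, 12, 13
Level 3: 11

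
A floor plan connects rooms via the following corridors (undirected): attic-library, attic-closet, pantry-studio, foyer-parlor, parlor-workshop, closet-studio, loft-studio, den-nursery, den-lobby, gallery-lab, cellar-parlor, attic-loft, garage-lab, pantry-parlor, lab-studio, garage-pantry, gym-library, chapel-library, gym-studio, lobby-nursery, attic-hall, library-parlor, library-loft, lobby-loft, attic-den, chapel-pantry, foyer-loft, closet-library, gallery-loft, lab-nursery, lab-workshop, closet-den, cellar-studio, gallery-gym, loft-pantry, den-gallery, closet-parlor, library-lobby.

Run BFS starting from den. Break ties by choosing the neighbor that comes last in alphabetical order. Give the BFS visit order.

den nursery lobby gallery closet attic lab loft library gym studio parlor hall workshop garage pantry foyer chapel cellar

Visit den; enqueue nursery, lobby, gallery, closet, attic → queue [nursery, lobby, gallery, closet, attic]
Visit nursery; enqueue lab → queue [lobby, gallery, closet, attic, lab]
Visit lobby; enqueue loft, library → queue [gallery, closet, attic, lab, loft, library]
Visit gallery; enqueue gym → queue [closet, attic, lab, loft, library, gym]
Visit closet; enqueue studio, parlor → queue [attic, lab, loft, library, gym, studio, parlor]
Visit attic; enqueue hall → queue [lab, loft, library, gym, studio, parlor, hall]
Visit lab; enqueue workshop, garage → queue [loft, library, gym, studio, parlor, hall, workshop, garage]
Visit loft; enqueue pantry, foyer → queue [library, gym, studio, parlor, hall, workshop, garage, pantry, foyer]
Visit library; enqueue chapel → queue [gym, studio, parlor, hall, workshop, garage, pantry, foyer, chapel]
Visit gym → queue [studio, parlor, hall, workshop, garage, pantry, foyer, chapel]
Visit studio; enqueue cellar → queue [parlor, hall, workshop, garage, pantry, foyer, chapel, cellar]
Visit parlor → queue [hall, workshop, garage, pantry, foyer, chapel, cellar]
Visit hall → queue [workshop, garage, pantry, foyer, chapel, cellar]
Visit workshop → queue [garage, pantry, foyer, chapel, cellar]
Visit garage → queue [pantry, foyer, chapel, cellar]
Visit pantry → queue [foyer, chapel, cellar]
Visit foyer → queue [chapel, cellar]
Visit chapel → queue [cellar]
Visit cellar → queue []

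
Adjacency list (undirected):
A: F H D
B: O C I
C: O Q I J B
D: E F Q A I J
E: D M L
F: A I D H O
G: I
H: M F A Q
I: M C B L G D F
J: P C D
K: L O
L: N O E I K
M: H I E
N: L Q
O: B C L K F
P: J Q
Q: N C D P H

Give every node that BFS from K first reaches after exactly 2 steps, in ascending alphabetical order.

B, C, E, F, I, N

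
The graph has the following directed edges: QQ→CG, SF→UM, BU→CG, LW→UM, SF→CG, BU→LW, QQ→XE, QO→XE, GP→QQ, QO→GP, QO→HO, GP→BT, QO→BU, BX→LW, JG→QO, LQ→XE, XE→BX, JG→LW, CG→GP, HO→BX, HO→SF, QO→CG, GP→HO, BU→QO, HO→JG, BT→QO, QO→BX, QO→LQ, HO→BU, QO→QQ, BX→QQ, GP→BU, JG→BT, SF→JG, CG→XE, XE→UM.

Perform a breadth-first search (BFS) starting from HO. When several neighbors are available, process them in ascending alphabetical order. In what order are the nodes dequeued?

Visit HO; enqueue BU, BX, JG, SF → queue [BU, BX, JG, SF]
Visit BU; enqueue CG, LW, QO → queue [BX, JG, SF, CG, LW, QO]
Visit BX; enqueue QQ → queue [JG, SF, CG, LW, QO, QQ]
Visit JG; enqueue BT → queue [SF, CG, LW, QO, QQ, BT]
Visit SF; enqueue UM → queue [CG, LW, QO, QQ, BT, UM]
Visit CG; enqueue GP, XE → queue [LW, QO, QQ, BT, UM, GP, XE]
Visit LW → queue [QO, QQ, BT, UM, GP, XE]
Visit QO; enqueue LQ → queue [QQ, BT, UM, GP, XE, LQ]
Visit QQ → queue [BT, UM, GP, XE, LQ]
Visit BT → queue [UM, GP, XE, LQ]
Visit UM → queue [GP, XE, LQ]
Visit GP → queue [XE, LQ]
Visit XE → queue [LQ]
Visit LQ → queue []

HO BU BX JG SF CG LW QO QQ BT UM GP XE LQ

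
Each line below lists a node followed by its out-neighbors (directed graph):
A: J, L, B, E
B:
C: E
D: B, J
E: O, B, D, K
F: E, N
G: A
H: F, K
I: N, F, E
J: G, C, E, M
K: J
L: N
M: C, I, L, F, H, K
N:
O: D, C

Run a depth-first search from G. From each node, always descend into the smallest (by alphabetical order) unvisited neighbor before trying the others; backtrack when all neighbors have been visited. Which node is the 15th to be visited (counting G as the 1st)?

O

Visit G
G → A
A → B
A → E
E → D
D → J
J → C
J → M
M → F
F → N
M → H
H → K
M → I
M → L
E → O

Visit order: G, A, B, E, D, J, C, M, F, N, H, K, I, L, O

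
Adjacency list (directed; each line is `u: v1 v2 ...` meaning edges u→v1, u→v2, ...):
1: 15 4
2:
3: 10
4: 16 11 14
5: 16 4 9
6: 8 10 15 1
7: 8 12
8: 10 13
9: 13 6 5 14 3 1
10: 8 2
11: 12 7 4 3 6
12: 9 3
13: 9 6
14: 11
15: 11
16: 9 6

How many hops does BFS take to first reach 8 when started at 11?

2

Level 0: 11
Level 1: 3, 4, 6, 7, 12
Level 2: 1, 8, 9, 10, 14, 15, 16
Level 3: 2, 5, 13
8 first appears at level 2.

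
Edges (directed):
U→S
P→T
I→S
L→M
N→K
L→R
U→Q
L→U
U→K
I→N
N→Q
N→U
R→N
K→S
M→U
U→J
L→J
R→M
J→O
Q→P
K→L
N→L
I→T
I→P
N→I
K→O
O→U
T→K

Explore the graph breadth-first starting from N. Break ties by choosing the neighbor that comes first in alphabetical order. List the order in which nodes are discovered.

N -> I -> K -> L -> Q -> U -> P -> S -> T -> O -> J -> M -> R

Visit N; enqueue I, K, L, Q, U → queue [I, K, L, Q, U]
Visit I; enqueue P, S, T → queue [K, L, Q, U, P, S, T]
Visit K; enqueue O → queue [L, Q, U, P, S, T, O]
Visit L; enqueue J, M, R → queue [Q, U, P, S, T, O, J, M, R]
Visit Q → queue [U, P, S, T, O, J, M, R]
Visit U → queue [P, S, T, O, J, M, R]
Visit P → queue [S, T, O, J, M, R]
Visit S → queue [T, O, J, M, R]
Visit T → queue [O, J, M, R]
Visit O → queue [J, M, R]
Visit J → queue [M, R]
Visit M → queue [R]
Visit R → queue []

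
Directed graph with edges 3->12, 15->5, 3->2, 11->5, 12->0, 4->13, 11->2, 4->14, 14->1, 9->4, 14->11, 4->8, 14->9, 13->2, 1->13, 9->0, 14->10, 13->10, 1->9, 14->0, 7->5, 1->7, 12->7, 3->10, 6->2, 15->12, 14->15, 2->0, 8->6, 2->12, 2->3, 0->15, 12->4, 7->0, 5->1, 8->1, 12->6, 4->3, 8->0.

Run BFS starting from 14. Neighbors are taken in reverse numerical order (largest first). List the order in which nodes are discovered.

Visit 14; enqueue 15, 11, 10, 9, 1, 0 → queue [15, 11, 10, 9, 1, 0]
Visit 15; enqueue 12, 5 → queue [11, 10, 9, 1, 0, 12, 5]
Visit 11; enqueue 2 → queue [10, 9, 1, 0, 12, 5, 2]
Visit 10 → queue [9, 1, 0, 12, 5, 2]
Visit 9; enqueue 4 → queue [1, 0, 12, 5, 2, 4]
Visit 1; enqueue 13, 7 → queue [0, 12, 5, 2, 4, 13, 7]
Visit 0 → queue [12, 5, 2, 4, 13, 7]
Visit 12; enqueue 6 → queue [5, 2, 4, 13, 7, 6]
Visit 5 → queue [2, 4, 13, 7, 6]
Visit 2; enqueue 3 → queue [4, 13, 7, 6, 3]
Visit 4; enqueue 8 → queue [13, 7, 6, 3, 8]
Visit 13 → queue [7, 6, 3, 8]
Visit 7 → queue [6, 3, 8]
Visit 6 → queue [3, 8]
Visit 3 → queue [8]
Visit 8 → queue []

14 -> 15 -> 11 -> 10 -> 9 -> 1 -> 0 -> 12 -> 5 -> 2 -> 4 -> 13 -> 7 -> 6 -> 3 -> 8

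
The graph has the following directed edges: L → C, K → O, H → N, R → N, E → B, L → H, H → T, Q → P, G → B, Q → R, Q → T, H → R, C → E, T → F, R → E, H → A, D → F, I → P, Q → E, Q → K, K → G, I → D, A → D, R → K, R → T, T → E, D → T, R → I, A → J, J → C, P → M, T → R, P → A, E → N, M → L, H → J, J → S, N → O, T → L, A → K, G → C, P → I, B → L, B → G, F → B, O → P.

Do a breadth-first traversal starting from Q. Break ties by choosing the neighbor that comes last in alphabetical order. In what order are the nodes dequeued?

Visit Q; enqueue T, R, P, K, E → queue [T, R, P, K, E]
Visit T; enqueue L, F → queue [R, P, K, E, L, F]
Visit R; enqueue N, I → queue [P, K, E, L, F, N, I]
Visit P; enqueue M, A → queue [K, E, L, F, N, I, M, A]
Visit K; enqueue O, G → queue [E, L, F, N, I, M, A, O, G]
Visit E; enqueue B → queue [L, F, N, I, M, A, O, G, B]
Visit L; enqueue H, C → queue [F, N, I, M, A, O, G, B, H, C]
Visit F → queue [N, I, M, A, O, G, B, H, C]
Visit N → queue [I, M, A, O, G, B, H, C]
Visit I; enqueue D → queue [M, A, O, G, B, H, C, D]
Visit M → queue [A, O, G, B, H, C, D]
Visit A; enqueue J → queue [O, G, B, H, C, D, J]
Visit O → queue [G, B, H, C, D, J]
Visit G → queue [B, H, C, D, J]
Visit B → queue [H, C, D, J]
Visit H → queue [C, D, J]
Visit C → queue [D, J]
Visit D → queue [J]
Visit J; enqueue S → queue [S]
Visit S → queue []

Q -> T -> R -> P -> K -> E -> L -> F -> N -> I -> M -> A -> O -> G -> B -> H -> C -> D -> J -> S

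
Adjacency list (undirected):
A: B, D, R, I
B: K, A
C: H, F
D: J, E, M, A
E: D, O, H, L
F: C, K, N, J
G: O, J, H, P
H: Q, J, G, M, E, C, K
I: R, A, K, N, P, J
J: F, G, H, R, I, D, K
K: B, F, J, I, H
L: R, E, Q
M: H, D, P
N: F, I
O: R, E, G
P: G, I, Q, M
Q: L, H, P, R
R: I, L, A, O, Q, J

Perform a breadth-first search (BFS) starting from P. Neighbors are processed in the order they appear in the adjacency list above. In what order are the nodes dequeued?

P, G, I, Q, M, O, J, H, R, A, K, N, L, D, E, F, C, B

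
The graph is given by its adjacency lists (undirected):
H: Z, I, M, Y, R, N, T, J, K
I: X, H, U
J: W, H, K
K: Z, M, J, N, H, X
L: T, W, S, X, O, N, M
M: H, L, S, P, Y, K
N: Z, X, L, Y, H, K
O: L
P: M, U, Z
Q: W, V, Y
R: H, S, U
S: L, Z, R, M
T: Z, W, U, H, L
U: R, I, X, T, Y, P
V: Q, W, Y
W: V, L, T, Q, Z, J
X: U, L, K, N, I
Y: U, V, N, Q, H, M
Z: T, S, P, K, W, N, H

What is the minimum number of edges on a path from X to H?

Level 0: X
Level 1: I, K, L, N, U
Level 2: H, J, M, O, P, R, S, T, W, Y, Z
Level 3: Q, V
H first appears at level 2.

2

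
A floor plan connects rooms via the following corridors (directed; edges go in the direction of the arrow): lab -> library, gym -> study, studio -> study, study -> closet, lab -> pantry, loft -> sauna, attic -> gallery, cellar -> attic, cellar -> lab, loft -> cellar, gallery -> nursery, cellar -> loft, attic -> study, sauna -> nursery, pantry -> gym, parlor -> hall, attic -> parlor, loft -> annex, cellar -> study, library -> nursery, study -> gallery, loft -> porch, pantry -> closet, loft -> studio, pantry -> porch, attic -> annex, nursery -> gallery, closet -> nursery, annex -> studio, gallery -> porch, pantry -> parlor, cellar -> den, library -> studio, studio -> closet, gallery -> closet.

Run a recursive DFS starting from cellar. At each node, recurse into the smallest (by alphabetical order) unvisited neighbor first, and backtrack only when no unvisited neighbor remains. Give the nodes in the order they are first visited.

Visit cellar
cellar → attic
attic → annex
annex → studio
studio → closet
closet → nursery
nursery → gallery
gallery → porch
studio → study
attic → parlor
parlor → hall
cellar → den
cellar → lab
lab → library
lab → pantry
pantry → gym
cellar → loft
loft → sauna

cellar, attic, annex, studio, closet, nursery, gallery, porch, study, parlor, hall, den, lab, library, pantry, gym, loft, sauna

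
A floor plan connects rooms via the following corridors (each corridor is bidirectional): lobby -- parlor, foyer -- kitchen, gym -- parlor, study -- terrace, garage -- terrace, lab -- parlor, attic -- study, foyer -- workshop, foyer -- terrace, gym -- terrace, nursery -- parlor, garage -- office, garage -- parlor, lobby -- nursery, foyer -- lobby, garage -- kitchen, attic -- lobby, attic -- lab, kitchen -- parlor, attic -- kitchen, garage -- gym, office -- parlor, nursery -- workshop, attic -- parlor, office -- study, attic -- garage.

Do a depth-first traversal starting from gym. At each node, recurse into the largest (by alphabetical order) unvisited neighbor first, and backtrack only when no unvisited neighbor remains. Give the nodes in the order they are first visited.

gym, terrace, study, office, parlor, nursery, workshop, foyer, lobby, attic, lab, kitchen, garage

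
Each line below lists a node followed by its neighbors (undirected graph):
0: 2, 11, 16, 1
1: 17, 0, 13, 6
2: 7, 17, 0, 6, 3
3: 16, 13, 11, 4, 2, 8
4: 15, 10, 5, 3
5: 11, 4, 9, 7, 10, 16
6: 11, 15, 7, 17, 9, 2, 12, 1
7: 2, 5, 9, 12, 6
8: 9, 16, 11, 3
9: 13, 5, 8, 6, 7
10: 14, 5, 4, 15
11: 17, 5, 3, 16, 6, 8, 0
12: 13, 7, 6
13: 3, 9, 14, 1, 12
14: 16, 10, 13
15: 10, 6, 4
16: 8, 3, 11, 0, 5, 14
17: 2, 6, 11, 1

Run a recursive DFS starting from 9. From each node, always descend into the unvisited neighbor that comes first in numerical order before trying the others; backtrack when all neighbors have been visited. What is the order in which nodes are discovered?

Visit 9
9 → 5
5 → 4
4 → 3
3 → 2
2 → 0
0 → 1
1 → 6
6 → 7
7 → 12
12 → 13
13 → 14
14 → 10
10 → 15
14 → 16
16 → 8
8 → 11
11 → 17

9, 5, 4, 3, 2, 0, 1, 6, 7, 12, 13, 14, 10, 15, 16, 8, 11, 17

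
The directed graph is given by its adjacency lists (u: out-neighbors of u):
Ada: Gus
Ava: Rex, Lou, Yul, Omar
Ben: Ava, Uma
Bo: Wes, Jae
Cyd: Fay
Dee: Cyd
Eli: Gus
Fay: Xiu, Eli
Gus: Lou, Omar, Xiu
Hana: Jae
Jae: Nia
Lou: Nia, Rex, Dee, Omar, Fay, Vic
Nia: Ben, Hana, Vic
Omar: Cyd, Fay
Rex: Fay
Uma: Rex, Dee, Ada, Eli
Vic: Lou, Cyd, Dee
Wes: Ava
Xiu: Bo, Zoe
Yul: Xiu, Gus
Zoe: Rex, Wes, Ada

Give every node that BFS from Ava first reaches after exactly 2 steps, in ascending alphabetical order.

Level 0: Ava
Level 1: Lou, Omar, Rex, Yul
Level 2: Cyd, Dee, Fay, Gus, Nia, Vic, Xiu
Level 3: Ben, Bo, Eli, Hana, Zoe
Level 4: Ada, Jae, Uma, Wes

Cyd, Dee, Fay, Gus, Nia, Vic, Xiu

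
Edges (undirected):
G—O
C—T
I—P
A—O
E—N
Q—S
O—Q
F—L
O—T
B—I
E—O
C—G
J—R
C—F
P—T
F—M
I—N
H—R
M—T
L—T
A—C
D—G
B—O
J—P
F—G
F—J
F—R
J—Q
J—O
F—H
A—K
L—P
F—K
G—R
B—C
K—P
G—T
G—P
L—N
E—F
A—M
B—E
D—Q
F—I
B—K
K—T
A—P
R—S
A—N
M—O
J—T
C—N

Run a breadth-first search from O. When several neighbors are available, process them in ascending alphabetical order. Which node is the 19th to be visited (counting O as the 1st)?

Visit O; enqueue A, B, E, G, J, M, Q, T → queue [A, B, E, G, J, M, Q, T]
Visit A; enqueue C, K, N, P → queue [B, E, G, J, M, Q, T, C, K, N, P]
Visit B; enqueue I → queue [E, G, J, M, Q, T, C, K, N, P, I]
Visit E; enqueue F → queue [G, J, M, Q, T, C, K, N, P, I, F]
Visit G; enqueue D, R → queue [J, M, Q, T, C, K, N, P, I, F, D, R]
Visit J → queue [M, Q, T, C, K, N, P, I, F, D, R]
Visit M → queue [Q, T, C, K, N, P, I, F, D, R]
Visit Q; enqueue S → queue [T, C, K, N, P, I, F, D, R, S]
Visit T; enqueue L → queue [C, K, N, P, I, F, D, R, S, L]
Visit C → queue [K, N, P, I, F, D, R, S, L]
Visit K → queue [N, P, I, F, D, R, S, L]
Visit N → queue [P, I, F, D, R, S, L]
Visit P → queue [I, F, D, R, S, L]
Visit I → queue [F, D, R, S, L]
Visit F; enqueue H → queue [D, R, S, L, H]
Visit D → queue [R, S, L, H]
Visit R → queue [S, L, H]
Visit S → queue [L, H]
Visit L → queue [H]
Visit H → queue []

Visit order: O, A, B, E, G, J, M, Q, T, C, K, N, P, I, F, D, R, S, L, H

L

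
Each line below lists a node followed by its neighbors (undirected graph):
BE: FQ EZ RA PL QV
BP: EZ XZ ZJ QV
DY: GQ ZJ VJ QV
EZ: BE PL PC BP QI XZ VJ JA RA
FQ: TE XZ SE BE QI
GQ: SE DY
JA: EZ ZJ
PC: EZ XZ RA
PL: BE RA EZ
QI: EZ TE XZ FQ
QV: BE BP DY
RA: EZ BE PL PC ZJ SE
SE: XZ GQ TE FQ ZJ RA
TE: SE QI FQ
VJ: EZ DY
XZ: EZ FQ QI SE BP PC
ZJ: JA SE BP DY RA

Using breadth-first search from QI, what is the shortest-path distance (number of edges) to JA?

2

Level 0: QI
Level 1: EZ, FQ, TE, XZ
Level 2: BE, BP, JA, PC, PL, RA, SE, VJ
Level 3: DY, GQ, QV, ZJ
JA first appears at level 2.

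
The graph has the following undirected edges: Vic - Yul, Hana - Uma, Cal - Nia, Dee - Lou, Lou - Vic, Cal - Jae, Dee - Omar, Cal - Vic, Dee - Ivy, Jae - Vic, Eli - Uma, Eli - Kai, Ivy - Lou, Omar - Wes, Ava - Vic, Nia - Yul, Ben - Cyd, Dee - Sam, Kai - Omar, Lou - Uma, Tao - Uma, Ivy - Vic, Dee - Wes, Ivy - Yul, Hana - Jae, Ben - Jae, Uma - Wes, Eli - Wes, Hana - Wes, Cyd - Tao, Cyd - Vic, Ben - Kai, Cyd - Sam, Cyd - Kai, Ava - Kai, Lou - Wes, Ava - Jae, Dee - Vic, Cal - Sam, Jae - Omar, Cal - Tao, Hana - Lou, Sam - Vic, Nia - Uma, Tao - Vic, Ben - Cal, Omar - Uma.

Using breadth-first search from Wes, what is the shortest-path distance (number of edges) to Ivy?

2

Level 0: Wes
Level 1: Dee, Eli, Hana, Lou, Omar, Uma
Level 2: Ivy, Jae, Kai, Nia, Sam, Tao, Vic
Level 3: Ava, Ben, Cal, Cyd, Yul
Ivy first appears at level 2.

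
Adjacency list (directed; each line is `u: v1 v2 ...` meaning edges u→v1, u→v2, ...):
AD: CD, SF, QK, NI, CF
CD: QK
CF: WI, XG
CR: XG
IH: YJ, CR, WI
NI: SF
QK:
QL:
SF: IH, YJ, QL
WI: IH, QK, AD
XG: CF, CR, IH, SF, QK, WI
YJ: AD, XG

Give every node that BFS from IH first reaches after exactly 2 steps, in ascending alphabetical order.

Level 0: IH
Level 1: CR, WI, YJ
Level 2: AD, QK, XG
Level 3: CD, CF, NI, SF
Level 4: QL

AD, QK, XG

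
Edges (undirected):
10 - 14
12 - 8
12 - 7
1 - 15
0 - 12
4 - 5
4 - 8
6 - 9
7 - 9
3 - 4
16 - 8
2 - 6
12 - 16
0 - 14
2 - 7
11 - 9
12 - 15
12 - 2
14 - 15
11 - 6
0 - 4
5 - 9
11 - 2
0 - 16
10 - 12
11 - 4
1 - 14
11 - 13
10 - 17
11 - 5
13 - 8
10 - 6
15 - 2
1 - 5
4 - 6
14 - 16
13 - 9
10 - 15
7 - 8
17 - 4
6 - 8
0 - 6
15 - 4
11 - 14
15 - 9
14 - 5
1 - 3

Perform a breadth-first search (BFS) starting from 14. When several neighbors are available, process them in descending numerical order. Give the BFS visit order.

14 → 16 → 15 → 11 → 10 → 5 → 1 → 0 → 12 → 8 → 9 → 4 → 2 → 13 → 6 → 17 → 3 → 7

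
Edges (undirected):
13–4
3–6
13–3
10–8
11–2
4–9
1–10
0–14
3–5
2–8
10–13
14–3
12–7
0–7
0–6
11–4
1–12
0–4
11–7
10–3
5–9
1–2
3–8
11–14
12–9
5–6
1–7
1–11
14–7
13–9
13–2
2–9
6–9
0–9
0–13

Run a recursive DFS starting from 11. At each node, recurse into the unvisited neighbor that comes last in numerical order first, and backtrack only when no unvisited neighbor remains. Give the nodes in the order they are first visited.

Visit 11
11 → 14
14 → 7
7 → 12
12 → 9
9 → 13
13 → 10
10 → 8
8 → 3
3 → 6
6 → 5
6 → 0
0 → 4
8 → 2
2 → 1

11 → 14 → 7 → 12 → 9 → 13 → 10 → 8 → 3 → 6 → 5 → 0 → 4 → 2 → 1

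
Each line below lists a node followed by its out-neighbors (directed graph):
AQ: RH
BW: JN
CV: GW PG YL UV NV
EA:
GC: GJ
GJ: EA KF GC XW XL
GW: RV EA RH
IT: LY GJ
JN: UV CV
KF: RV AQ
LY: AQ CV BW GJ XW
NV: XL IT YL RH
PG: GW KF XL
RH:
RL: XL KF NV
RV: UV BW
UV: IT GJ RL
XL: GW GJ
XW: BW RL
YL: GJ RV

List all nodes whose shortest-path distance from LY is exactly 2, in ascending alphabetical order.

EA, GC, GW, JN, KF, NV, PG, RH, RL, UV, XL, YL

Level 0: LY
Level 1: AQ, BW, CV, GJ, XW
Level 2: EA, GC, GW, JN, KF, NV, PG, RH, RL, UV, XL, YL
Level 3: IT, RV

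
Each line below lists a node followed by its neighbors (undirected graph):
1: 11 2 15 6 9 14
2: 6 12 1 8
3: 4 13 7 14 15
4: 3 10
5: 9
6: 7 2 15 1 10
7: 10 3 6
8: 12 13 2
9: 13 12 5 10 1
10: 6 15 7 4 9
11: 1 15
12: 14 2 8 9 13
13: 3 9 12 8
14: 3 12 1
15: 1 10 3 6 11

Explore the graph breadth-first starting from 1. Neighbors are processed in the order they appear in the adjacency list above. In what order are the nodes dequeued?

Visit 1; enqueue 11, 2, 15, 6, 9, 14 → queue [11, 2, 15, 6, 9, 14]
Visit 11 → queue [2, 15, 6, 9, 14]
Visit 2; enqueue 12, 8 → queue [15, 6, 9, 14, 12, 8]
Visit 15; enqueue 10, 3 → queue [6, 9, 14, 12, 8, 10, 3]
Visit 6; enqueue 7 → queue [9, 14, 12, 8, 10, 3, 7]
Visit 9; enqueue 13, 5 → queue [14, 12, 8, 10, 3, 7, 13, 5]
Visit 14 → queue [12, 8, 10, 3, 7, 13, 5]
Visit 12 → queue [8, 10, 3, 7, 13, 5]
Visit 8 → queue [10, 3, 7, 13, 5]
Visit 10; enqueue 4 → queue [3, 7, 13, 5, 4]
Visit 3 → queue [7, 13, 5, 4]
Visit 7 → queue [13, 5, 4]
Visit 13 → queue [5, 4]
Visit 5 → queue [4]
Visit 4 → queue []

1 -> 11 -> 2 -> 15 -> 6 -> 9 -> 14 -> 12 -> 8 -> 10 -> 3 -> 7 -> 13 -> 5 -> 4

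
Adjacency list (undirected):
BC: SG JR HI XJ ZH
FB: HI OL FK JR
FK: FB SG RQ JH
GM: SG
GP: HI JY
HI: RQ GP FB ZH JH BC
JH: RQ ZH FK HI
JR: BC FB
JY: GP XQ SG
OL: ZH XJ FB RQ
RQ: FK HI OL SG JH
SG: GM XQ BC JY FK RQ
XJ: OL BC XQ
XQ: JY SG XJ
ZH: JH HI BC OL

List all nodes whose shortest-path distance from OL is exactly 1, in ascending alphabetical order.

Level 0: OL
Level 1: FB, RQ, XJ, ZH
Level 2: BC, FK, HI, JH, JR, SG, XQ
Level 3: GM, GP, JY

FB, RQ, XJ, ZH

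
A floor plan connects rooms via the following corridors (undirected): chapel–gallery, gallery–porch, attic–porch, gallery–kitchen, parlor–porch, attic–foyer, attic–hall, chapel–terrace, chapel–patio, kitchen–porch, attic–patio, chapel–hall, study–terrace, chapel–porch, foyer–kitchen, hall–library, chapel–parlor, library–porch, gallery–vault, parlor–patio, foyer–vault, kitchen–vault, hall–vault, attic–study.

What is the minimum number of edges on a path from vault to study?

Level 0: vault
Level 1: foyer, gallery, hall, kitchen
Level 2: attic, chapel, library, porch
Level 3: parlor, patio, study, terrace
study first appears at level 3.

3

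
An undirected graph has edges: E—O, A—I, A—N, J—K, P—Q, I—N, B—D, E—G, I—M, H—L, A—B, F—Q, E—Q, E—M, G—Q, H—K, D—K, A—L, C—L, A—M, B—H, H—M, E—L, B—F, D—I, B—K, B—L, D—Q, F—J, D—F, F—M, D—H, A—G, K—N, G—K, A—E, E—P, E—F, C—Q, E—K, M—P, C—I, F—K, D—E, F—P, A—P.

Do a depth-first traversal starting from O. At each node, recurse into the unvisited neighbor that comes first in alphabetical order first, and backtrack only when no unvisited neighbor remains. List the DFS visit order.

Visit O
O → E
E → A
A → B
B → D
D → F
F → J
J → K
K → G
G → Q
Q → C
C → I
I → M
M → H
H → L
M → P
I → N

O E A B D F J K G Q C I M H L P N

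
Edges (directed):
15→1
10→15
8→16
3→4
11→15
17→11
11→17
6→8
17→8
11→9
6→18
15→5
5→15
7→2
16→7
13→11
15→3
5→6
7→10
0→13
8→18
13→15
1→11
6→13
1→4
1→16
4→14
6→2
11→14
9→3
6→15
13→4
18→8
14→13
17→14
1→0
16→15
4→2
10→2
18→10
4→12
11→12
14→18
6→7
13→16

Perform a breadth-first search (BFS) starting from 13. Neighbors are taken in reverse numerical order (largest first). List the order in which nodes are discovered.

Visit 13; enqueue 16, 15, 11, 4 → queue [16, 15, 11, 4]
Visit 16; enqueue 7 → queue [15, 11, 4, 7]
Visit 15; enqueue 5, 3, 1 → queue [11, 4, 7, 5, 3, 1]
Visit 11; enqueue 17, 14, 12, 9 → queue [4, 7, 5, 3, 1, 17, 14, 12, 9]
Visit 4; enqueue 2 → queue [7, 5, 3, 1, 17, 14, 12, 9, 2]
Visit 7; enqueue 10 → queue [5, 3, 1, 17, 14, 12, 9, 2, 10]
Visit 5; enqueue 6 → queue [3, 1, 17, 14, 12, 9, 2, 10, 6]
Visit 3 → queue [1, 17, 14, 12, 9, 2, 10, 6]
Visit 1; enqueue 0 → queue [17, 14, 12, 9, 2, 10, 6, 0]
Visit 17; enqueue 8 → queue [14, 12, 9, 2, 10, 6, 0, 8]
Visit 14; enqueue 18 → queue [12, 9, 2, 10, 6, 0, 8, 18]
Visit 12 → queue [9, 2, 10, 6, 0, 8, 18]
Visit 9 → queue [2, 10, 6, 0, 8, 18]
Visit 2 → queue [10, 6, 0, 8, 18]
Visit 10 → queue [6, 0, 8, 18]
Visit 6 → queue [0, 8, 18]
Visit 0 → queue [8, 18]
Visit 8 → queue [18]
Visit 18 → queue []

13 -> 16 -> 15 -> 11 -> 4 -> 7 -> 5 -> 3 -> 1 -> 17 -> 14 -> 12 -> 9 -> 2 -> 10 -> 6 -> 0 -> 8 -> 18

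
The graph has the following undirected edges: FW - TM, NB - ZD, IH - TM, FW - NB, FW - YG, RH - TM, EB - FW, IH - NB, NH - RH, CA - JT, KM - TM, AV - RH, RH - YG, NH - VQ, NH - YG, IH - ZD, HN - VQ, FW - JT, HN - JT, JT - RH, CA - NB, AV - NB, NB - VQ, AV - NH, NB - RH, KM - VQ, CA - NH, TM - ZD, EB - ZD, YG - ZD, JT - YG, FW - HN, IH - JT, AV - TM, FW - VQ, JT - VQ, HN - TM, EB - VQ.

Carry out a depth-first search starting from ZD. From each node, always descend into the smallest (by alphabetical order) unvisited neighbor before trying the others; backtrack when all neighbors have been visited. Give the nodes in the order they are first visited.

Visit ZD
ZD → EB
EB → FW
FW → HN
HN → JT
JT → CA
CA → NB
NB → AV
AV → NH
NH → RH
RH → TM
TM → IH
TM → KM
KM → VQ
RH → YG

ZD, EB, FW, HN, JT, CA, NB, AV, NH, RH, TM, IH, KM, VQ, YG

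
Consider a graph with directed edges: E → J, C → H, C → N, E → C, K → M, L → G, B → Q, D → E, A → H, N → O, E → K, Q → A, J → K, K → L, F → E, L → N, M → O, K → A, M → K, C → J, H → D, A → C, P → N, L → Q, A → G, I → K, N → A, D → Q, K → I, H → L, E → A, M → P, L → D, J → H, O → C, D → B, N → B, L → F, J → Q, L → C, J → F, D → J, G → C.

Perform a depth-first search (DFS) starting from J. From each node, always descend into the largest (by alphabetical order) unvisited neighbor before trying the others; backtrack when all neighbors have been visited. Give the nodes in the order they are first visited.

J Q A H L N O C B G F E K M P I D

Visit J
J → Q
Q → A
A → H
H → L
L → N
N → O
O → C
N → B
L → G
L → F
F → E
E → K
K → M
M → P
K → I
L → D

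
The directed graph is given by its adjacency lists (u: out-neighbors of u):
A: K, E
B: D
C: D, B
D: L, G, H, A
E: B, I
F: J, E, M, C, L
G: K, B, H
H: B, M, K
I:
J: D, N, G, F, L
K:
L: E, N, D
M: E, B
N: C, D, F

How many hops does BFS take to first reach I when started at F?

2

Level 0: F
Level 1: C, E, J, L, M
Level 2: B, D, G, I, N
Level 3: A, H, K
I first appears at level 2.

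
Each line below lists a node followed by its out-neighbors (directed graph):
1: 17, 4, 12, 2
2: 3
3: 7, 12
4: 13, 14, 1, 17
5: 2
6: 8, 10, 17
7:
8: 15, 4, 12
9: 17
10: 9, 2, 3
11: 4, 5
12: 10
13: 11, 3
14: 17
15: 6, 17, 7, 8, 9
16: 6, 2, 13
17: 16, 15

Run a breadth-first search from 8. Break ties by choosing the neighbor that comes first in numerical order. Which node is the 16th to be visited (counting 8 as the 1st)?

16

Visit 8; enqueue 4, 12, 15 → queue [4, 12, 15]
Visit 4; enqueue 1, 13, 14, 17 → queue [12, 15, 1, 13, 14, 17]
Visit 12; enqueue 10 → queue [15, 1, 13, 14, 17, 10]
Visit 15; enqueue 6, 7, 9 → queue [1, 13, 14, 17, 10, 6, 7, 9]
Visit 1; enqueue 2 → queue [13, 14, 17, 10, 6, 7, 9, 2]
Visit 13; enqueue 3, 11 → queue [14, 17, 10, 6, 7, 9, 2, 3, 11]
Visit 14 → queue [17, 10, 6, 7, 9, 2, 3, 11]
Visit 17; enqueue 16 → queue [10, 6, 7, 9, 2, 3, 11, 16]
Visit 10 → queue [6, 7, 9, 2, 3, 11, 16]
Visit 6 → queue [7, 9, 2, 3, 11, 16]
Visit 7 → queue [9, 2, 3, 11, 16]
Visit 9 → queue [2, 3, 11, 16]
Visit 2 → queue [3, 11, 16]
Visit 3 → queue [11, 16]
Visit 11; enqueue 5 → queue [16, 5]
Visit 16 → queue [5]
Visit 5 → queue []

Visit order: 8, 4, 12, 15, 1, 13, 14, 17, 10, 6, 7, 9, 2, 3, 11, 16, 5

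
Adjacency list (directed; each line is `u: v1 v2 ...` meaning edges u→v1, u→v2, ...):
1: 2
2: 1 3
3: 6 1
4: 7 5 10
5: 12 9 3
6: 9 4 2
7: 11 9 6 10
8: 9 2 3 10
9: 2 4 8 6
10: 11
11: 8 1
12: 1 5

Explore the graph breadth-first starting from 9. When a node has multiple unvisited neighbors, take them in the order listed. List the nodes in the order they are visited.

9 → 2 → 4 → 8 → 6 → 1 → 3 → 7 → 5 → 10 → 11 → 12

Visit 9; enqueue 2, 4, 8, 6 → queue [2, 4, 8, 6]
Visit 2; enqueue 1, 3 → queue [4, 8, 6, 1, 3]
Visit 4; enqueue 7, 5, 10 → queue [8, 6, 1, 3, 7, 5, 10]
Visit 8 → queue [6, 1, 3, 7, 5, 10]
Visit 6 → queue [1, 3, 7, 5, 10]
Visit 1 → queue [3, 7, 5, 10]
Visit 3 → queue [7, 5, 10]
Visit 7; enqueue 11 → queue [5, 10, 11]
Visit 5; enqueue 12 → queue [10, 11, 12]
Visit 10 → queue [11, 12]
Visit 11 → queue [12]
Visit 12 → queue []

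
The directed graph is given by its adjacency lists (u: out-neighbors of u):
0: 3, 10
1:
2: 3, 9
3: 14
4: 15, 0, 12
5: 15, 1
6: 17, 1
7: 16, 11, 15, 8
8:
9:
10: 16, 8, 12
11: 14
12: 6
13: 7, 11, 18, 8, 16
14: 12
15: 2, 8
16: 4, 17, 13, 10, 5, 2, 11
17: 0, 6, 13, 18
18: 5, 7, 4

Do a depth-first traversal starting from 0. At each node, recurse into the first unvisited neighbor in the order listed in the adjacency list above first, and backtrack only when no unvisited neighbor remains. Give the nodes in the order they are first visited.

0 -> 3 -> 14 -> 12 -> 6 -> 17 -> 13 -> 7 -> 16 -> 4 -> 15 -> 2 -> 9 -> 8 -> 10 -> 5 -> 1 -> 11 -> 18

Visit 0
0 → 3
3 → 14
14 → 12
12 → 6
6 → 17
17 → 13
13 → 7
7 → 16
16 → 4
4 → 15
15 → 2
2 → 9
15 → 8
16 → 10
16 → 5
5 → 1
16 → 11
13 → 18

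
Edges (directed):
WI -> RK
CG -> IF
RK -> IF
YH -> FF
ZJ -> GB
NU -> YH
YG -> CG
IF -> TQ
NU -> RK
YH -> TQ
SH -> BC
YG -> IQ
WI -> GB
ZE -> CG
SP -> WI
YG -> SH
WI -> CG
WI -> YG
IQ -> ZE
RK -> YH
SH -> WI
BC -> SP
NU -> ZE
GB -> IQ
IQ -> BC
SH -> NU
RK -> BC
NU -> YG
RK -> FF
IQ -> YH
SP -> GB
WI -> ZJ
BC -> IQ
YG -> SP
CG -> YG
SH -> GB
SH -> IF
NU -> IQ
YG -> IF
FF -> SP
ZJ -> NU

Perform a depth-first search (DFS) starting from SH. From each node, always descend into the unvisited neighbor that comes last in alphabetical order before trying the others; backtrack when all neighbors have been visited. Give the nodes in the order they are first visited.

Visit SH
SH → WI
WI → ZJ
ZJ → NU
NU → ZE
ZE → CG
CG → YG
YG → SP
SP → GB
GB → IQ
IQ → YH
YH → TQ
YH → FF
IQ → BC
YG → IF
NU → RK

SH WI ZJ NU ZE CG YG SP GB IQ YH TQ FF BC IF RK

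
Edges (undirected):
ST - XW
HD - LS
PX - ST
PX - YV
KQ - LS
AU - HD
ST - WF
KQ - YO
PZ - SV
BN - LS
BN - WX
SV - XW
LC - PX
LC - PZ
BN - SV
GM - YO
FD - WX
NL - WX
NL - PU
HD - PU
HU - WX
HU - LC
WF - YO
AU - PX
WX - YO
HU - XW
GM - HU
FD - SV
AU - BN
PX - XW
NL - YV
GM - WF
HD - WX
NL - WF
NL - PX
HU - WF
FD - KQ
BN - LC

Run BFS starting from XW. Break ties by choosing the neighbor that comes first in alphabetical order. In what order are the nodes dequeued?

Visit XW; enqueue HU, PX, ST, SV → queue [HU, PX, ST, SV]
Visit HU; enqueue GM, LC, WF, WX → queue [PX, ST, SV, GM, LC, WF, WX]
Visit PX; enqueue AU, NL, YV → queue [ST, SV, GM, LC, WF, WX, AU, NL, YV]
Visit ST → queue [SV, GM, LC, WF, WX, AU, NL, YV]
Visit SV; enqueue BN, FD, PZ → queue [GM, LC, WF, WX, AU, NL, YV, BN, FD, PZ]
Visit GM; enqueue YO → queue [LC, WF, WX, AU, NL, YV, BN, FD, PZ, YO]
Visit LC → queue [WF, WX, AU, NL, YV, BN, FD, PZ, YO]
Visit WF → queue [WX, AU, NL, YV, BN, FD, PZ, YO]
Visit WX; enqueue HD → queue [AU, NL, YV, BN, FD, PZ, YO, HD]
Visit AU → queue [NL, YV, BN, FD, PZ, YO, HD]
Visit NL; enqueue PU → queue [YV, BN, FD, PZ, YO, HD, PU]
Visit YV → queue [BN, FD, PZ, YO, HD, PU]
Visit BN; enqueue LS → queue [FD, PZ, YO, HD, PU, LS]
Visit FD; enqueue KQ → queue [PZ, YO, HD, PU, LS, KQ]
Visit PZ → queue [YO, HD, PU, LS, KQ]
Visit YO → queue [HD, PU, LS, KQ]
Visit HD → queue [PU, LS, KQ]
Visit PU → queue [LS, KQ]
Visit LS → queue [KQ]
Visit KQ → queue []

XW → HU → PX → ST → SV → GM → LC → WF → WX → AU → NL → YV → BN → FD → PZ → YO → HD → PU → LS → KQ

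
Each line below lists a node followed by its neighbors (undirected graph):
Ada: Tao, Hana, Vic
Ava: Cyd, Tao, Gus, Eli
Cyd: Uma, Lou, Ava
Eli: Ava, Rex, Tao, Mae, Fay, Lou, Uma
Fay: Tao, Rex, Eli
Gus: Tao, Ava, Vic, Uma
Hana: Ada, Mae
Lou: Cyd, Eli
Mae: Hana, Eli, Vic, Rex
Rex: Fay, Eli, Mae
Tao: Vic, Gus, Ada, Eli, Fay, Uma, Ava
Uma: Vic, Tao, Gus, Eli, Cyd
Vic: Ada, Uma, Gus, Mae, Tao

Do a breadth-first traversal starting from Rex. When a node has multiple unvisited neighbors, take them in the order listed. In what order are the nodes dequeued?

Visit Rex; enqueue Fay, Eli, Mae → queue [Fay, Eli, Mae]
Visit Fay; enqueue Tao → queue [Eli, Mae, Tao]
Visit Eli; enqueue Ava, Lou, Uma → queue [Mae, Tao, Ava, Lou, Uma]
Visit Mae; enqueue Hana, Vic → queue [Tao, Ava, Lou, Uma, Hana, Vic]
Visit Tao; enqueue Gus, Ada → queue [Ava, Lou, Uma, Hana, Vic, Gus, Ada]
Visit Ava; enqueue Cyd → queue [Lou, Uma, Hana, Vic, Gus, Ada, Cyd]
Visit Lou → queue [Uma, Hana, Vic, Gus, Ada, Cyd]
Visit Uma → queue [Hana, Vic, Gus, Ada, Cyd]
Visit Hana → queue [Vic, Gus, Ada, Cyd]
Visit Vic → queue [Gus, Ada, Cyd]
Visit Gus → queue [Ada, Cyd]
Visit Ada → queue [Cyd]
Visit Cyd → queue []

Rex → Fay → Eli → Mae → Tao → Ava → Lou → Uma → Hana → Vic → Gus → Ada → Cyd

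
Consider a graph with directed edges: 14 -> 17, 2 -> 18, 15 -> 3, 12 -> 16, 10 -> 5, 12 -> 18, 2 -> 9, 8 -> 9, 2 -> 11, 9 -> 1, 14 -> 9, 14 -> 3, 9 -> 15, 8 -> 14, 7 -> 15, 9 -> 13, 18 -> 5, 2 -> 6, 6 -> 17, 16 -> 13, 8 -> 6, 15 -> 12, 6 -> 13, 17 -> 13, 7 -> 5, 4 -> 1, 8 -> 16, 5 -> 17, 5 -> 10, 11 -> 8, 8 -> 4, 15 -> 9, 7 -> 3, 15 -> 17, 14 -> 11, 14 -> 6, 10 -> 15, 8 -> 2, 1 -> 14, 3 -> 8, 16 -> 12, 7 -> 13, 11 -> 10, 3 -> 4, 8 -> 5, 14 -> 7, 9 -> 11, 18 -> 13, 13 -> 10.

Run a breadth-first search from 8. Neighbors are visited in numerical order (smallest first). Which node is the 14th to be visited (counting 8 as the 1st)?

Visit 8; enqueue 2, 4, 5, 6, 9, 14, 16 → queue [2, 4, 5, 6, 9, 14, 16]
Visit 2; enqueue 11, 18 → queue [4, 5, 6, 9, 14, 16, 11, 18]
Visit 4; enqueue 1 → queue [5, 6, 9, 14, 16, 11, 18, 1]
Visit 5; enqueue 10, 17 → queue [6, 9, 14, 16, 11, 18, 1, 10, 17]
Visit 6; enqueue 13 → queue [9, 14, 16, 11, 18, 1, 10, 17, 13]
Visit 9; enqueue 15 → queue [14, 16, 11, 18, 1, 10, 17, 13, 15]
Visit 14; enqueue 3, 7 → queue [16, 11, 18, 1, 10, 17, 13, 15, 3, 7]
Visit 16; enqueue 12 → queue [11, 18, 1, 10, 17, 13, 15, 3, 7, 12]
Visit 11 → queue [18, 1, 10, 17, 13, 15, 3, 7, 12]
Visit 18 → queue [1, 10, 17, 13, 15, 3, 7, 12]
Visit 1 → queue [10, 17, 13, 15, 3, 7, 12]
Visit 10 → queue [17, 13, 15, 3, 7, 12]
Visit 17 → queue [13, 15, 3, 7, 12]
Visit 13 → queue [15, 3, 7, 12]
Visit 15 → queue [3, 7, 12]
Visit 3 → queue [7, 12]
Visit 7 → queue [12]
Visit 12 → queue []

Visit order: 8, 2, 4, 5, 6, 9, 14, 16, 11, 18, 1, 10, 17, 13, 15, 3, 7, 12

13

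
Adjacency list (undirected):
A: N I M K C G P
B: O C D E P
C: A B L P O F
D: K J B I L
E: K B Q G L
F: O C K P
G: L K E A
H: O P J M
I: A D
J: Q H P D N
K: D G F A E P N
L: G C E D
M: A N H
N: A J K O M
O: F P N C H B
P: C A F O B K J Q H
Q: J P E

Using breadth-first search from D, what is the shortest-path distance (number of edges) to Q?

2

Level 0: D
Level 1: B, I, J, K, L
Level 2: A, C, E, F, G, H, N, O, P, Q
Level 3: M
Q first appears at level 2.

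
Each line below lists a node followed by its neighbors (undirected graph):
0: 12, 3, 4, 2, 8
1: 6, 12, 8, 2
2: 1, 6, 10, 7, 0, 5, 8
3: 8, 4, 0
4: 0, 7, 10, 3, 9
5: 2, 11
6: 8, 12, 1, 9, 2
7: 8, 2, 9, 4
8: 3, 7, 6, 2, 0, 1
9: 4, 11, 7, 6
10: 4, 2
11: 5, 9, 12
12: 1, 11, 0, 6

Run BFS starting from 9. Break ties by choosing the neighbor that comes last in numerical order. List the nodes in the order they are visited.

Visit 9; enqueue 11, 7, 6, 4 → queue [11, 7, 6, 4]
Visit 11; enqueue 12, 5 → queue [7, 6, 4, 12, 5]
Visit 7; enqueue 8, 2 → queue [6, 4, 12, 5, 8, 2]
Visit 6; enqueue 1 → queue [4, 12, 5, 8, 2, 1]
Visit 4; enqueue 10, 3, 0 → queue [12, 5, 8, 2, 1, 10, 3, 0]
Visit 12 → queue [5, 8, 2, 1, 10, 3, 0]
Visit 5 → queue [8, 2, 1, 10, 3, 0]
Visit 8 → queue [2, 1, 10, 3, 0]
Visit 2 → queue [1, 10, 3, 0]
Visit 1 → queue [10, 3, 0]
Visit 10 → queue [3, 0]
Visit 3 → queue [0]
Visit 0 → queue []

9 -> 11 -> 7 -> 6 -> 4 -> 12 -> 5 -> 8 -> 2 -> 1 -> 10 -> 3 -> 0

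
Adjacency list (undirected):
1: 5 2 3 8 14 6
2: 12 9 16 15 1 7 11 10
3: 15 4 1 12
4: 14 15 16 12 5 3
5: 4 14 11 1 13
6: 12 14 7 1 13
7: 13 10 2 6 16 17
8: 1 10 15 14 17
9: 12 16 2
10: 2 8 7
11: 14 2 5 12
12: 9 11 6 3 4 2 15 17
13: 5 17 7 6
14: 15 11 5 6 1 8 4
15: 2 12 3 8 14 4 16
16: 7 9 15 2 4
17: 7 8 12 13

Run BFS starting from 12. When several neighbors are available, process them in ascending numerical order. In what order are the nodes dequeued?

12, 2, 3, 4, 6, 9, 11, 15, 17, 1, 7, 10, 16, 5, 14, 13, 8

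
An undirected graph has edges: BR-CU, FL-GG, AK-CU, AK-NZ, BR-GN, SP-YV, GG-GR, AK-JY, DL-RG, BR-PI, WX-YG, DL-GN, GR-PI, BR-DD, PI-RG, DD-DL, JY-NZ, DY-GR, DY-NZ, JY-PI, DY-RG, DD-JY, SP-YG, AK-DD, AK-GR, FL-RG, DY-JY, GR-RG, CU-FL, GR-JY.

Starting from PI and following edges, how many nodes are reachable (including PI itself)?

BFS from PI visits: PI, RG, JY, GR, BR, FL, DY, DL, NZ, DD, AK, GG, GN, CU
Reachable nodes: 14 of 18 total.

14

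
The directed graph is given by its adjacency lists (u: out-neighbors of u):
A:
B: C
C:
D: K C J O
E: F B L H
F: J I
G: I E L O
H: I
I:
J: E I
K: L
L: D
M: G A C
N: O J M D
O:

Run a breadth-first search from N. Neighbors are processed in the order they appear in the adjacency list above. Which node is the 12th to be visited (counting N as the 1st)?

F

Visit N; enqueue O, J, M, D → queue [O, J, M, D]
Visit O → queue [J, M, D]
Visit J; enqueue E, I → queue [M, D, E, I]
Visit M; enqueue G, A, C → queue [D, E, I, G, A, C]
Visit D; enqueue K → queue [E, I, G, A, C, K]
Visit E; enqueue F, B, L, H → queue [I, G, A, C, K, F, B, L, H]
Visit I → queue [G, A, C, K, F, B, L, H]
Visit G → queue [A, C, K, F, B, L, H]
Visit A → queue [C, K, F, B, L, H]
Visit C → queue [K, F, B, L, H]
Visit K → queue [F, B, L, H]
Visit F → queue [B, L, H]
Visit B → queue [L, H]
Visit L → queue [H]
Visit H → queue []

Visit order: N, O, J, M, D, E, I, G, A, C, K, F, B, L, H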